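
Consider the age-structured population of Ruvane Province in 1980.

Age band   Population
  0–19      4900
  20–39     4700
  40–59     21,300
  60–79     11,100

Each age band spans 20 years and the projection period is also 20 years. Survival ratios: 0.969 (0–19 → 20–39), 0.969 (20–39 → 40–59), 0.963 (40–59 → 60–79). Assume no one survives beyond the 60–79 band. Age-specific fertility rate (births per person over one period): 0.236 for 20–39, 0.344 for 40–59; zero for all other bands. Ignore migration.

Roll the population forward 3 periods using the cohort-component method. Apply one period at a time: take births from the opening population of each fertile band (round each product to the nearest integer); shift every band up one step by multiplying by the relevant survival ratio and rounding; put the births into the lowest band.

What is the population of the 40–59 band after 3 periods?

7921

Period 1.
Births: 4700 × 0.236 = 1109 ; 21300 × 0.344 = 7327 — total 8436
20–39: 4900 × 0.969 = 4748
40–59: 4700 × 0.969 = 4554
60–79: 21300 × 0.963 = 20512
Population now: 0–19=8436, 20–39=4748, 40–59=4554, 60–79=20512
Period 2.
Births: 4748 × 0.236 = 1121 ; 4554 × 0.344 = 1567 — total 2688
20–39: 8436 × 0.969 = 8174
40–59: 4748 × 0.969 = 4601
60–79: 4554 × 0.963 = 4386
Population now: 0–19=2688, 20–39=8174, 40–59=4601, 60–79=4386
Period 3.
Births: 8174 × 0.236 = 1929 ; 4601 × 0.344 = 1583 — total 3512
20–39: 2688 × 0.969 = 2605
40–59: 8174 × 0.969 = 7921
60–79: 4601 × 0.963 = 4431
Population now: 0–19=3512, 20–39=2605, 40–59=7921, 60–79=4431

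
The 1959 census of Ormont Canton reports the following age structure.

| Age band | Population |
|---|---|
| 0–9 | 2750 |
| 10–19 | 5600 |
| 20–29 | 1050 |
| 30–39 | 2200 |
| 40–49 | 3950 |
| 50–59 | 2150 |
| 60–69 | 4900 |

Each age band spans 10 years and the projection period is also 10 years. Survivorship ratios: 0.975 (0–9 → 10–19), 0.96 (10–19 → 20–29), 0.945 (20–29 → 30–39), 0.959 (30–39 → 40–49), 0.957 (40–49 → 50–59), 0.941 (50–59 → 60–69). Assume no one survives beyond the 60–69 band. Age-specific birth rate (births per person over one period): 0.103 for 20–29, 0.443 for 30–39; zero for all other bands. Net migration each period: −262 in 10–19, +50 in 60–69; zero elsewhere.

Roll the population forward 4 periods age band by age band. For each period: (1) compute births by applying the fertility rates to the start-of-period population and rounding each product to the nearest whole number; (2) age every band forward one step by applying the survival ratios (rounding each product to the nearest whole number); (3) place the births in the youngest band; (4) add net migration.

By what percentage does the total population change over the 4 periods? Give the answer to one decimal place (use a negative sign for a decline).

-45.6

(Groups numbered youngest = 1 to oldest = 7.)
[period 1]
Births: 1050 × 0.103 = 108  |  2200 × 0.443 = 975 ⇒ total 1083
Group 2: 2750 × 0.975 = 2681
Group 3: 5600 × 0.96 = 5376
Group 4: 1050 × 0.945 = 992
Group 5: 2200 × 0.959 = 2110
Group 6: 3950 × 0.957 = 3780
Group 7: 2150 × 0.941 = 2023
Net migration: Group 2 − 262 → 2419; Group 7 + 50 → 2073
Giving 1083 / 2419 / 5376 / 992 / 2110 / 3780 / 2073.
[period 2]
Births: 5376 × 0.103 = 554  |  992 × 0.443 = 439 ⇒ total 993
Group 2: 1083 × 0.975 = 1056
Group 3: 2419 × 0.96 = 2322
Group 4: 5376 × 0.945 = 5080
Group 5: 992 × 0.959 = 951
Group 6: 2110 × 0.957 = 2019
Group 7: 3780 × 0.941 = 3557
Net migration: Group 2 − 262 → 794; Group 7 + 50 → 3607
Giving 993 / 794 / 2322 / 5080 / 951 / 2019 / 3607.
[period 3]
Births: 2322 × 0.103 = 239  |  5080 × 0.443 = 2250 ⇒ total 2489
Group 2: 993 × 0.975 = 968
Group 3: 794 × 0.96 = 762
Group 4: 2322 × 0.945 = 2194
Group 5: 5080 × 0.959 = 4872
Group 6: 951 × 0.957 = 910
Group 7: 2019 × 0.941 = 1900
Net migration: Group 2 − 262 → 706; Group 7 + 50 → 1950
Giving 2489 / 706 / 762 / 2194 / 4872 / 910 / 1950.
[period 4]
Births: 762 × 0.103 = 78  |  2194 × 0.443 = 972 ⇒ total 1050
Group 2: 2489 × 0.975 = 2427
Group 3: 706 × 0.96 = 678
Group 4: 762 × 0.945 = 720
Group 5: 2194 × 0.959 = 2104
Group 6: 4872 × 0.957 = 4663
Group 7: 910 × 0.941 = 856
Net migration: Group 2 − 262 → 2165; Group 7 + 50 → 906
Giving 1050 / 2165 / 678 / 720 / 2104 / 4663 / 906.
Total: 22600 → 12286; change = -10314; percentage change = -45.6%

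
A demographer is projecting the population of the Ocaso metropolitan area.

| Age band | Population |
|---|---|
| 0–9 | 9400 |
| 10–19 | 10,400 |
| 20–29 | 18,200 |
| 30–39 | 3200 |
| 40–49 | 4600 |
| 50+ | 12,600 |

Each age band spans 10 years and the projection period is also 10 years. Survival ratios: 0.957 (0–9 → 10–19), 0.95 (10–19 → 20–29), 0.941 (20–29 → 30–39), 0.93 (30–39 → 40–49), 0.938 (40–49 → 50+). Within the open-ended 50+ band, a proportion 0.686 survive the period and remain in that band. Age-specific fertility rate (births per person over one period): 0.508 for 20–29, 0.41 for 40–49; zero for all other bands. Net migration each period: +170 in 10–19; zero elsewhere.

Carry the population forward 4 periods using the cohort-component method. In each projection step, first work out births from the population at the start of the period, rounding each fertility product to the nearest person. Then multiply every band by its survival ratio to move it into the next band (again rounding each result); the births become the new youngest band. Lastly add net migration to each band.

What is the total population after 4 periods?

After projecting period 1:
Births: 18200 * 0.508 = 9246 ; 4600 * 0.41 = 1886 — total 11132
10–19: 9400 * 0.957 = 8996
20–29: 10400 * 0.95 = 9880
30–39: 18200 * 0.941 = 17126
40–49: 3200 * 0.93 = 2976
50+: 4600 * 0.938 + 12600 * 0.686 = 4315 + 8644 = 12959
Net migration: 10–19 + 170 → 9166
Giving 11132 / 9166 / 9880 / 17126 / 2976 / 12959.
After projecting period 2:
Births: 9880 * 0.508 = 5019 ; 2976 * 0.41 = 1220 — total 6239
10–19: 11132 * 0.957 = 10653
20–29: 9166 * 0.95 = 8708
30–39: 9880 * 0.941 = 9297
40–49: 17126 * 0.93 = 15927
50+: 2976 * 0.938 + 12959 * 0.686 = 2791 + 8890 = 11681
Net migration: 10–19 + 170 → 10823
Giving 6239 / 10823 / 8708 / 9297 / 15927 / 11681.
After projecting period 3:
Births: 8708 * 0.508 = 4424 ; 15927 * 0.41 = 6530 — total 10954
10–19: 6239 * 0.957 = 5971
20–29: 10823 * 0.95 = 10282
30–39: 8708 * 0.941 = 8194
40–49: 9297 * 0.93 = 8646
50+: 15927 * 0.938 + 11681 * 0.686 = 14940 + 8013 = 22953
Net migration: 10–19 + 170 → 6141
Giving 10954 / 6141 / 10282 / 8194 / 8646 / 22953.
After projecting period 4:
Births: 10282 * 0.508 = 5223 ; 8646 * 0.41 = 3545 — total 8768
10–19: 10954 * 0.957 = 10483
20–29: 6141 * 0.95 = 5834
30–39: 10282 * 0.941 = 9675
40–49: 8194 * 0.93 = 7620
50+: 8646 * 0.938 + 22953 * 0.686 = 8110 + 15746 = 23856
Net migration: 10–19 + 170 → 10653
Giving 8768 / 10653 / 5834 / 9675 / 7620 / 23856.
Total after period 4: 8768 + 10653 + 5834 + 9675 + 7620 + 23856 = 66406

66406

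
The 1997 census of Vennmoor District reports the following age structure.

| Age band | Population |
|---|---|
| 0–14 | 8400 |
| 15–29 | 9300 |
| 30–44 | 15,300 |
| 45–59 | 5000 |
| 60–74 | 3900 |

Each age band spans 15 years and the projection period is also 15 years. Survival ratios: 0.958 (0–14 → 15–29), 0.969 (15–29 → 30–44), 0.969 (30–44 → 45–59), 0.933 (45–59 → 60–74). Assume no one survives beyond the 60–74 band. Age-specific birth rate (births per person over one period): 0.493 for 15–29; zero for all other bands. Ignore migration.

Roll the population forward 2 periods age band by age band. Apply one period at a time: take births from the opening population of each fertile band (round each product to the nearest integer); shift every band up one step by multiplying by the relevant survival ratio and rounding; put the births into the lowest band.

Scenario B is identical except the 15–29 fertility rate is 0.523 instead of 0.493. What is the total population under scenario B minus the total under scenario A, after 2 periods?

Numbering the groups 1..5 from youngest to oldest:
After projecting period 1:
Births: 9300 × 0.493 = 4585
Group 2: 8400 × 0.958 = 8047
Group 3: 9300 × 0.969 = 9012
Group 4: 15300 × 0.969 = 14826
Group 5: 5000 × 0.933 = 4665
Giving 4585 / 8047 / 9012 / 14826 / 4665.
After projecting period 2:
Births: 8047 × 0.493 = 3967
Group 2: 4585 × 0.958 = 4392
Group 3: 8047 × 0.969 = 7798
Group 4: 9012 × 0.969 = 8733
Group 5: 14826 × 0.933 = 13833
Giving 3967 / 4392 / 7798 / 8733 / 13833.
Scenario A total after 2 periods: 38723
Scenario B projection —
After projecting period 1:
Births: 9300 × 0.523 = 4864
Group 2: 8400 × 0.958 = 8047
Group 3: 9300 × 0.969 = 9012
Group 4: 15300 × 0.969 = 14826
Group 5: 5000 × 0.933 = 4665
Giving 4864 / 8047 / 9012 / 14826 / 4665.
After projecting period 2:
Births: 8047 × 0.523 = 4209
Group 2: 4864 × 0.958 = 4660
Group 3: 8047 × 0.969 = 7798
Group 4: 9012 × 0.969 = 8733
Group 5: 14826 × 0.933 = 13833
Giving 4209 / 4660 / 7798 / 8733 / 13833.
Scenario B total after 2 periods: 39233
Difference B − A = 39233 − 38723 = 510

510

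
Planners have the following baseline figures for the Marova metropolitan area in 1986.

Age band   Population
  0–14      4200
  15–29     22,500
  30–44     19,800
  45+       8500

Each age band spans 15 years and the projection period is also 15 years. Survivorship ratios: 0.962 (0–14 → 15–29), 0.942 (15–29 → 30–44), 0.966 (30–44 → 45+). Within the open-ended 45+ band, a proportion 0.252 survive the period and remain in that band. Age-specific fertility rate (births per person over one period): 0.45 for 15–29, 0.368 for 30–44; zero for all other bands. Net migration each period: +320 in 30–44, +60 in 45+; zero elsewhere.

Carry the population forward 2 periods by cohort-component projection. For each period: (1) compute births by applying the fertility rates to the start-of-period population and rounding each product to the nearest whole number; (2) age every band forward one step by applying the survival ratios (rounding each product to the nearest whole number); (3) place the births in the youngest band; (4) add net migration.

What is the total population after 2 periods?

56829

Let band 1 be 0–14 through band 4 = 45+.
After projecting period 1:
Births: 22500 × 0.45 = 10125, 19800 × 0.368 = 7286 → total 17411
Band 2: 4200 × 0.962 = 4040
Band 3: 22500 × 0.942 = 21195
Band 4: 19800 × 0.966 + 8500 × 0.252 = 19127 + 2142 = 21269
Net migration: Band 3 + 320 → 21515; Band 4 + 60 → 21329
End of period: [17411, 4040, 21515, 21329]
After projecting period 2:
Births: 4040 × 0.45 = 1818, 21515 × 0.368 = 7918 → total 9736
Band 2: 17411 × 0.962 = 16749
Band 3: 4040 × 0.942 = 3806
Band 4: 21515 × 0.966 + 21329 × 0.252 = 20783 + 5375 = 26158
Net migration: Band 3 + 320 → 4126; Band 4 + 60 → 26218
End of period: [9736, 16749, 4126, 26218]
Total after period 2: 9736 + 16749 + 4126 + 26218 = 56829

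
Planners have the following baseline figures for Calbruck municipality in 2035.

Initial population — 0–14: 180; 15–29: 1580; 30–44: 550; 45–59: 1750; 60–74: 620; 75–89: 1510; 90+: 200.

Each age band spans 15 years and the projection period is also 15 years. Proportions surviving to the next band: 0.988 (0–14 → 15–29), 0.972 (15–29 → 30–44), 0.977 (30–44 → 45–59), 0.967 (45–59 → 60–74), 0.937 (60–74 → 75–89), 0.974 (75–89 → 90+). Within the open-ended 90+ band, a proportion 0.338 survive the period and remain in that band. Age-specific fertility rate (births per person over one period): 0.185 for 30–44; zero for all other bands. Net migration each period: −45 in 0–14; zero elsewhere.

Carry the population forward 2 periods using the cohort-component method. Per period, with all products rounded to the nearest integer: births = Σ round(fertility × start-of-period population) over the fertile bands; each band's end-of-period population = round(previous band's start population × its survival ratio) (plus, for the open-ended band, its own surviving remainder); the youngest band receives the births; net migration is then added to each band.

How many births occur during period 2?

284

Period 1.
Births: 550 × 0.185 = 102
15–29: 180 × 0.988 = 178
30–44: 1580 × 0.972 = 1536
45–59: 550 × 0.977 = 537
60–74: 1750 × 0.967 = 1692
75–89: 620 × 0.937 = 581
90+: 1510 × 0.974 + 200 × 0.338 = 1471 + 68 = 1539
Net migration: 0–14 − 45 → 57
Giving 57 / 178 / 1536 / 537 / 1692 / 581 / 1539.
Period 2.
Births: 1536 × 0.185 = 284
15–29: 57 × 0.988 = 56
30–44: 178 × 0.972 = 173
45–59: 1536 × 0.977 = 1501
60–74: 537 × 0.967 = 519
75–89: 1692 × 0.937 = 1585
90+: 581 × 0.974 + 1539 × 0.338 = 566 + 520 = 1086
Net migration: 0–14 − 45 → 239
Giving 239 / 56 / 173 / 1501 / 519 / 1585 / 1086.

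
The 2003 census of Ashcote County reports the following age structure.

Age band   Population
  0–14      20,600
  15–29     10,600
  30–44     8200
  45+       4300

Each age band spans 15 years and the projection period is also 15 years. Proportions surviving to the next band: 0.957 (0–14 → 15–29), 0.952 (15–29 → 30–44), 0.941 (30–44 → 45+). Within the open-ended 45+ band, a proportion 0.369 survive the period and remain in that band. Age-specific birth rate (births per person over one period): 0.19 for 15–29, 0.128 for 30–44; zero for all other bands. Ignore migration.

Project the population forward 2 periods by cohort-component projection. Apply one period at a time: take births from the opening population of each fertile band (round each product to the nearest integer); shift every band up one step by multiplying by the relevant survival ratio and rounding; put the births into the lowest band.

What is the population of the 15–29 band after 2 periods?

After projecting period 1:
Births: 10600 * 0.19 = 2014  |  8200 * 0.128 = 1050 — total 3064
15–29: 20600 * 0.957 = 19714
30–44: 10600 * 0.952 = 10091
45+: 8200 * 0.941 + 4300 * 0.369 = 7716 + 1587 = 9303
→ [3064, 19714, 10091, 9303]
After projecting period 2:
Births: 19714 * 0.19 = 3746  |  10091 * 0.128 = 1292 — total 5038
15–29: 3064 * 0.957 = 2932
30–44: 19714 * 0.952 = 18768
45+: 10091 * 0.941 + 9303 * 0.369 = 9496 + 3433 = 12929
→ [5038, 2932, 18768, 12929]

2932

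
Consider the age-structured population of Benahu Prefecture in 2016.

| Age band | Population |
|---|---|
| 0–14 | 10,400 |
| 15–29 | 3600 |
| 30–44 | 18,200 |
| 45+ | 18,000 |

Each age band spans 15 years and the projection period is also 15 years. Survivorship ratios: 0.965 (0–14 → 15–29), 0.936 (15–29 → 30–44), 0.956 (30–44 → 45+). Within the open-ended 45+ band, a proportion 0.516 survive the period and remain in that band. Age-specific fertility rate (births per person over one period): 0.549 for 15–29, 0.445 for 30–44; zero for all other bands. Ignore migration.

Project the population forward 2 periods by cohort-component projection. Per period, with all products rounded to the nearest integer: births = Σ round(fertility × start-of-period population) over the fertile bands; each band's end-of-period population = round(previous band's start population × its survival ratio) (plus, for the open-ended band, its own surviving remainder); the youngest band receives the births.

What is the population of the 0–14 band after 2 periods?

Call the groups 1 to 4, youngest first.
— Period 1 —
Births: 3600 × 0.549 = 1976, 18200 × 0.445 = 8099 ⇒ total 10075
Group 2: 10400 × 0.965 = 10036
Group 3: 3600 × 0.936 = 3370
Group 4: 18200 × 0.956 + 18000 × 0.516 = 17399 + 9288 = 26687
Giving 10075 / 10036 / 3370 / 26687.
— Period 2 —
Births: 10036 × 0.549 = 5510, 3370 × 0.445 = 1500 ⇒ total 7010
Group 2: 10075 × 0.965 = 9722
Group 3: 10036 × 0.936 = 9394
Group 4: 3370 × 0.956 + 26687 × 0.516 = 3222 + 13770 = 16992
Giving 7010 / 9722 / 9394 / 16992.

7010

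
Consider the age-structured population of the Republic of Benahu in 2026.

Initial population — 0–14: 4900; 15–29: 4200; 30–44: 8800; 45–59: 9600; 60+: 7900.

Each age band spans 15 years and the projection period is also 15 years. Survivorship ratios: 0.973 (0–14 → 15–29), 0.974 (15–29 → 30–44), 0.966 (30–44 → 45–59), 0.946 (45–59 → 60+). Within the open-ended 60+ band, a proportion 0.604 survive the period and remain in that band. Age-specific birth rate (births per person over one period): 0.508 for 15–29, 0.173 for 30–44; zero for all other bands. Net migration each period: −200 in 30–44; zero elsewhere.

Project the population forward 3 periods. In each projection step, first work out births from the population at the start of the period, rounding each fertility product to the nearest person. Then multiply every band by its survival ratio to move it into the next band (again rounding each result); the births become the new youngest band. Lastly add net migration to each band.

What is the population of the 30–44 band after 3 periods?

3265

Period 1.
Births: 4200 × 0.508 = 2134, 8800 × 0.173 = 1522 ⇒ total 3656
15–29: 4900 × 0.973 = 4768
30–44: 4200 × 0.974 = 4091
45–59: 8800 × 0.966 = 8501
60+: 9600 × 0.946 + 7900 × 0.604 = 9082 + 4772 = 13854
Net migration: 30–44 − 200 → 3891
Population now: 0–14=3656, 15–29=4768, 30–44=3891, 45–59=8501, 60+=13854
Period 2.
Births: 4768 × 0.508 = 2422, 3891 × 0.173 = 673 ⇒ total 3095
15–29: 3656 × 0.973 = 3557
30–44: 4768 × 0.974 = 4644
45–59: 3891 × 0.966 = 3759
60+: 8501 × 0.946 + 13854 × 0.604 = 8042 + 8368 = 16410
Net migration: 30–44 − 200 → 4444
Population now: 0–14=3095, 15–29=3557, 30–44=4444, 45–59=3759, 60+=16410
Period 3.
Births: 3557 × 0.508 = 1807, 4444 × 0.173 = 769 ⇒ total 2576
15–29: 3095 × 0.973 = 3011
30–44: 3557 × 0.974 = 3465
45–59: 4444 × 0.966 = 4293
60+: 3759 × 0.946 + 16410 × 0.604 = 3556 + 9912 = 13468
Net migration: 30–44 − 200 → 3265
Population now: 0–14=2576, 15–29=3011, 30–44=3265, 45–59=4293, 60+=13468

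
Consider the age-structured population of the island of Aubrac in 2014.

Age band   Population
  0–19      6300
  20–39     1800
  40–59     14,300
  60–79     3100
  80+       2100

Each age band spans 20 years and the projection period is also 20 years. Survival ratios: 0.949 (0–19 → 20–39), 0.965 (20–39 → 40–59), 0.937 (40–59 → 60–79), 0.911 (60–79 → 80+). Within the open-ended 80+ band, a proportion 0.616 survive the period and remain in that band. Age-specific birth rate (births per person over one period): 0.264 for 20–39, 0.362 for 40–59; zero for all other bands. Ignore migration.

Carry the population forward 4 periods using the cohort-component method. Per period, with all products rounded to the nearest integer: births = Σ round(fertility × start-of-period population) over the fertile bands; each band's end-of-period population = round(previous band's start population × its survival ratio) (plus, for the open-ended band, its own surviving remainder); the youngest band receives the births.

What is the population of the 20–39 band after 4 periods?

Let group 1 be 0–19 through group 5 = 80+.
[period 1]
Births: 1800 × 0.264 = 475 ; 14300 × 0.362 = 5177 — total 5652
Group 2: 6300 × 0.949 = 5979
Group 3: 1800 × 0.965 = 1737
Group 4: 14300 × 0.937 = 13399
Group 5: 3100 × 0.911 + 2100 × 0.616 = 2824 + 1294 = 4118
Giving 5652 / 5979 / 1737 / 13399 / 4118.
[period 2]
Births: 5979 × 0.264 = 1578 ; 1737 × 0.362 = 629 — total 2207
Group 2: 5652 × 0.949 = 5364
Group 3: 5979 × 0.965 = 5770
Group 4: 1737 × 0.937 = 1628
Group 5: 13399 × 0.911 + 4118 × 0.616 = 12206 + 2537 = 14743
Giving 2207 / 5364 / 5770 / 1628 / 14743.
[period 3]
Births: 5364 × 0.264 = 1416 ; 5770 × 0.362 = 2089 — total 3505
Group 2: 2207 × 0.949 = 2094
Group 3: 5364 × 0.965 = 5176
Group 4: 5770 × 0.937 = 5406
Group 5: 1628 × 0.911 + 14743 × 0.616 = 1483 + 9082 = 10565
Giving 3505 / 2094 / 5176 / 5406 / 10565.
[period 4]
Births: 2094 × 0.264 = 553 ; 5176 × 0.362 = 1874 — total 2427
Group 2: 3505 × 0.949 = 3326
Group 3: 2094 × 0.965 = 2021
Group 4: 5176 × 0.937 = 4850
Group 5: 5406 × 0.911 + 10565 × 0.616 = 4925 + 6508 = 11433
Giving 2427 / 3326 / 2021 / 4850 / 11433.

3326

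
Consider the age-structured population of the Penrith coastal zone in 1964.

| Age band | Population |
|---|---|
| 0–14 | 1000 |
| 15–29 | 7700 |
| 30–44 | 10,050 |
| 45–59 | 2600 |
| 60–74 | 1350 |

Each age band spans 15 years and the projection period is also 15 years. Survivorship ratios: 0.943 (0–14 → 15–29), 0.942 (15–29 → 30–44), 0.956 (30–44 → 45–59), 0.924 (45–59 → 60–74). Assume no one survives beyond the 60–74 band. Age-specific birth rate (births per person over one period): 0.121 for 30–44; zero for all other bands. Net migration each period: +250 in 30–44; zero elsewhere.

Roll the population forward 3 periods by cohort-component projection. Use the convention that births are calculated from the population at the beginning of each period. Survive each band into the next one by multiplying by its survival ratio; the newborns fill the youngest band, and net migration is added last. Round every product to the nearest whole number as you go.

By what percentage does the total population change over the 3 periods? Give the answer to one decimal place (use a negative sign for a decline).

-55.8

(Groups numbered youngest = 1 to oldest = 5.)
Period 1:
Births: 10050 × 0.121 = 1216
Group 2: 1000 × 0.943 = 943
Group 3: 7700 × 0.942 = 7253
Group 4: 10050 × 0.956 = 9608
Group 5: 2600 × 0.924 = 2402
Net migration: Group 3 + 250 → 7503
Giving 1216 / 943 / 7503 / 9608 / 2402.
Period 2:
Births: 7503 × 0.121 = 908
Group 2: 1216 × 0.943 = 1147
Group 3: 943 × 0.942 = 888
Group 4: 7503 × 0.956 = 7173
Group 5: 9608 × 0.924 = 8878
Net migration: Group 3 + 250 → 1138
Giving 908 / 1147 / 1138 / 7173 / 8878.
Period 3:
Births: 1138 × 0.121 = 138
Group 2: 908 × 0.943 = 856
Group 3: 1147 × 0.942 = 1080
Group 4: 1138 × 0.956 = 1088
Group 5: 7173 × 0.924 = 6628
Net migration: Group 3 + 250 → 1330
Giving 138 / 856 / 1330 / 1088 / 6628.
Total: 22700 → 10040; change = -12660; percentage change = -55.8%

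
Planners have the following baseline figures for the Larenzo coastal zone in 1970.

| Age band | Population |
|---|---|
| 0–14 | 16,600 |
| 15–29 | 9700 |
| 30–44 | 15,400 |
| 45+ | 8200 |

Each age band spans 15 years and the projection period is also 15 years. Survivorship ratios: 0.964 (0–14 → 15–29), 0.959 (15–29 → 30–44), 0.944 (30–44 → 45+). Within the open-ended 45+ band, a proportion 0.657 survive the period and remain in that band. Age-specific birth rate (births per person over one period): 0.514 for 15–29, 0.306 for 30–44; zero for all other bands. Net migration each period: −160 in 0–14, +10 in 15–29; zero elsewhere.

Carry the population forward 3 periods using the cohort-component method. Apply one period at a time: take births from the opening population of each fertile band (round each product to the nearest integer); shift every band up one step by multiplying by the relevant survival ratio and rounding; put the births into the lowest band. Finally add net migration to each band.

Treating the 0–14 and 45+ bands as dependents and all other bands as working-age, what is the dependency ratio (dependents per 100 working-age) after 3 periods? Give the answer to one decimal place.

[period 1]
Births: 9700 × 0.514 = 4986, 15400 × 0.306 = 4712 ⇒ total 9698
15–29: 16600 × 0.964 = 16002
30–44: 9700 × 0.959 = 9302
45+: 15400 × 0.944 + 8200 × 0.657 = 14538 + 5387 = 19925
Net migration: 0–14 − 160 → 9538; 15–29 + 10 → 16012
Population now: 0–14=9538, 15–29=16012, 30–44=9302, 45+=19925
[period 2]
Births: 16012 × 0.514 = 8230, 9302 × 0.306 = 2846 ⇒ total 11076
15–29: 9538 × 0.964 = 9195
30–44: 16012 × 0.959 = 15356
45+: 9302 × 0.944 + 19925 × 0.657 = 8781 + 13091 = 21872
Net migration: 0–14 − 160 → 10916; 15–29 + 10 → 9205
Population now: 0–14=10916, 15–29=9205, 30–44=15356, 45+=21872
[period 3]
Births: 9205 × 0.514 = 4731, 15356 × 0.306 = 4699 ⇒ total 9430
15–29: 10916 × 0.964 = 10523
30–44: 9205 × 0.959 = 8828
45+: 15356 × 0.944 + 21872 × 0.657 = 14496 + 14370 = 28866
Net migration: 0–14 − 160 → 9270; 15–29 + 10 → 10533
Population now: 0–14=9270, 15–29=10533, 30–44=8828, 45+=28866
Dependents (band 0–14 + band 45+) = 9270 + 28866 = 38136; working-age = 19361; ratio = 38136/19361 × 100 = 197.0

197.0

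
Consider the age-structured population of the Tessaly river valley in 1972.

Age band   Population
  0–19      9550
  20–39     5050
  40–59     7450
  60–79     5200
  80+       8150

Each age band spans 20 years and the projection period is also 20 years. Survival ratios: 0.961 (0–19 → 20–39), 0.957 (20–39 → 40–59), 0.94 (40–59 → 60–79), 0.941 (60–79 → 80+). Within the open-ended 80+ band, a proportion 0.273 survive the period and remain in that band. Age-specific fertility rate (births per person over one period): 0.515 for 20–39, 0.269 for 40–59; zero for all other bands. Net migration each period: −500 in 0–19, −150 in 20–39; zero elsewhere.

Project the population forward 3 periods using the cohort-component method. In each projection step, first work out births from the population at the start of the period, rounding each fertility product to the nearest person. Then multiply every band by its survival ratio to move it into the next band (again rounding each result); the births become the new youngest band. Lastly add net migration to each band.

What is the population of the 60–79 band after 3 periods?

After projecting period 1:
Births: 5050 × 0.515 = 2601  |  7450 × 0.269 = 2004 → 4605
20–39: 9550 × 0.961 = 9178
40–59: 5050 × 0.957 = 4833
60–79: 7450 × 0.94 = 7003
80+: 5200 × 0.941 + 8150 × 0.273 = 4893 + 2225 = 7118
Net migration: 0–19 − 500 → 4105; 20–39 − 150 → 9028
→ [4105, 9028, 4833, 7003, 7118]
After projecting period 2:
Births: 9028 × 0.515 = 4649  |  4833 × 0.269 = 1300 → 5949
20–39: 4105 × 0.961 = 3945
40–59: 9028 × 0.957 = 8640
60–79: 4833 × 0.94 = 4543
80+: 7003 × 0.941 + 7118 × 0.273 = 6590 + 1943 = 8533
Net migration: 0–19 − 500 → 5449; 20–39 − 150 → 3795
→ [5449, 3795, 8640, 4543, 8533]
After projecting period 3:
Births: 3795 × 0.515 = 1954  |  8640 × 0.269 = 2324 → 4278
20–39: 5449 × 0.961 = 5236
40–59: 3795 × 0.957 = 3632
60–79: 8640 × 0.94 = 8122
80+: 4543 × 0.941 + 8533 × 0.273 = 4275 + 2330 = 6605
Net migration: 0–19 − 500 → 3778; 20–39 − 150 → 5086
→ [3778, 5086, 3632, 8122, 6605]

8122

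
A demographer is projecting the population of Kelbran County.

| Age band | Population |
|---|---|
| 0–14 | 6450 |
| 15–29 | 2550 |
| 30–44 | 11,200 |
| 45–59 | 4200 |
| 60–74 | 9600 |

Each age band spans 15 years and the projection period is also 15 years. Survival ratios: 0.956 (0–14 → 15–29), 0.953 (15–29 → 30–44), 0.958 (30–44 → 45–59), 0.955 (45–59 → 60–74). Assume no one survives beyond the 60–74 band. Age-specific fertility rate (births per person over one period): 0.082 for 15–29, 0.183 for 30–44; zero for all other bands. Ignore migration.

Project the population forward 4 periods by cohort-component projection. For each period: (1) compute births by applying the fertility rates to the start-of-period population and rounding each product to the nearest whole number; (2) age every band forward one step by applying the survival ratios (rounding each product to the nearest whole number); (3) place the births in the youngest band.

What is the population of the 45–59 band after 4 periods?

1972

[period 1]
Births: 2550 × 0.082 = 209 ; 11200 × 0.183 = 2050 ⇒ total 2259
15–29: 6450 × 0.956 = 6166
30–44: 2550 × 0.953 = 2430
45–59: 11200 × 0.958 = 10730
60–74: 4200 × 0.955 = 4011
→ [2259, 6166, 2430, 10730, 4011]
[period 2]
Births: 6166 × 0.082 = 506 ; 2430 × 0.183 = 445 ⇒ total 951
15–29: 2259 × 0.956 = 2160
30–44: 6166 × 0.953 = 5876
45–59: 2430 × 0.958 = 2328
60–74: 10730 × 0.955 = 10247
→ [951, 2160, 5876, 2328, 10247]
[period 3]
Births: 2160 × 0.082 = 177 ; 5876 × 0.183 = 1075 ⇒ total 1252
15–29: 951 × 0.956 = 909
30–44: 2160 × 0.953 = 2058
45–59: 5876 × 0.958 = 5629
60–74: 2328 × 0.955 = 2223
→ [1252, 909, 2058, 5629, 2223]
[period 4]
Births: 909 × 0.082 = 75 ; 2058 × 0.183 = 377 ⇒ total 452
15–29: 1252 × 0.956 = 1197
30–44: 909 × 0.953 = 866
45–59: 2058 × 0.958 = 1972
60–74: 5629 × 0.955 = 5376
→ [452, 1197, 866, 1972, 5376]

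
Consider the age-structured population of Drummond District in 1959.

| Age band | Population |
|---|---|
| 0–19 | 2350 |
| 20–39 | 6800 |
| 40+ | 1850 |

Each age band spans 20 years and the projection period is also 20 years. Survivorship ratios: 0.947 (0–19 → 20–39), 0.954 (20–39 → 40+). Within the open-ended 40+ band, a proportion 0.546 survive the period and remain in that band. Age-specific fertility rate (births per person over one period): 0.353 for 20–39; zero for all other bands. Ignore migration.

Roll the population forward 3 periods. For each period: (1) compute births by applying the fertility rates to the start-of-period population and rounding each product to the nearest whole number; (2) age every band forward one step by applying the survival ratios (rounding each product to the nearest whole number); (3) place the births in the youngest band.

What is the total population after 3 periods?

7107

[period 1]
Births: 6800 × 0.353 = 2400
20–39: 2350 × 0.947 = 2225
40+: 6800 × 0.954 + 1850 × 0.546 = 6487 + 1010 = 7497
Population now: 0–19=2400, 20–39=2225, 40+=7497
[period 2]
Births: 2225 × 0.353 = 785
20–39: 2400 × 0.947 = 2273
40+: 2225 × 0.954 + 7497 × 0.546 = 2123 + 4093 = 6216
Population now: 0–19=785, 20–39=2273, 40+=6216
[period 3]
Births: 2273 × 0.353 = 802
20–39: 785 × 0.947 = 743
40+: 2273 × 0.954 + 6216 × 0.546 = 2168 + 3394 = 5562
Population now: 0–19=802, 20–39=743, 40+=5562
Total after period 3: 802 + 743 + 5562 = 7107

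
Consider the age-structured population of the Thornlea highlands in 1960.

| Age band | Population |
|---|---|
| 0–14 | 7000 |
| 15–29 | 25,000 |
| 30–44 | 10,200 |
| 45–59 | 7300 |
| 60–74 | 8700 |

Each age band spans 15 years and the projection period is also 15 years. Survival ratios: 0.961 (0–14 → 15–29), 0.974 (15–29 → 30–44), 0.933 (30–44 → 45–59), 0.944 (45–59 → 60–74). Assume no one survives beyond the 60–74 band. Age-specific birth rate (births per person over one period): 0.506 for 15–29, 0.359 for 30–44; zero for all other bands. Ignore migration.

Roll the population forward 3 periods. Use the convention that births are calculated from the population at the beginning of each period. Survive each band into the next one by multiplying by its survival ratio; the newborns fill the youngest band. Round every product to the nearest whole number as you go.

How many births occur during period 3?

10284

Period 1:
Births: 25000 * 0.506 = 12650  |  10200 * 0.359 = 3662 ⇒ total 16312
15–29: 7000 * 0.961 = 6727
30–44: 25000 * 0.974 = 24350
45–59: 10200 * 0.933 = 9517
60–74: 7300 * 0.944 = 6891
End of period: [16312, 6727, 24350, 9517, 6891]
Period 2:
Births: 6727 * 0.506 = 3404  |  24350 * 0.359 = 8742 ⇒ total 12146
15–29: 16312 * 0.961 = 15676
30–44: 6727 * 0.974 = 6552
45–59: 24350 * 0.933 = 22719
60–74: 9517 * 0.944 = 8984
End of period: [12146, 15676, 6552, 22719, 8984]
Period 3:
Births: 15676 * 0.506 = 7932  |  6552 * 0.359 = 2352 ⇒ total 10284
15–29: 12146 * 0.961 = 11672
30–44: 15676 * 0.974 = 15268
45–59: 6552 * 0.933 = 6113
60–74: 22719 * 0.944 = 21447
End of period: [10284, 11672, 15268, 6113, 21447]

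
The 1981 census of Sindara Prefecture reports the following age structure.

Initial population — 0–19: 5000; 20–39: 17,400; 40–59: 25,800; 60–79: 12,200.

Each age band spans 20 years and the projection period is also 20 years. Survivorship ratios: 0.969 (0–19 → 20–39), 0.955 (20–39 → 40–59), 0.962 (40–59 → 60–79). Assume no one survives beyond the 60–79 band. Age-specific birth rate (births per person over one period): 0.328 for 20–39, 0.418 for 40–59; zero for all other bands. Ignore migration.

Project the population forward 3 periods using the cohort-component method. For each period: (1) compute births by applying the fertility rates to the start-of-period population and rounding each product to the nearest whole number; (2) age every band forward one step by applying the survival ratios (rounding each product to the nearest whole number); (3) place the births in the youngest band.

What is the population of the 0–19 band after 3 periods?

Call the groups 1 to 4, youngest first.
Period 1:
Births: 17400 × 0.328 = 5707, 25800 × 0.418 = 10784 ⇒ total 16491
Group 2: 5000 × 0.969 = 4845
Group 3: 17400 × 0.955 = 16617
Group 4: 25800 × 0.962 = 24820
End of period: [16491, 4845, 16617, 24820]
Period 2:
Births: 4845 × 0.328 = 1589, 16617 × 0.418 = 6946 ⇒ total 8535
Group 2: 16491 × 0.969 = 15980
Group 3: 4845 × 0.955 = 4627
Group 4: 16617 × 0.962 = 15986
End of period: [8535, 15980, 4627, 15986]
Period 3:
Births: 15980 × 0.328 = 5241, 4627 × 0.418 = 1934 ⇒ total 7175
Group 2: 8535 × 0.969 = 8270
Group 3: 15980 × 0.955 = 15261
Group 4: 4627 × 0.962 = 4451
End of period: [7175, 8270, 15261, 4451]

7175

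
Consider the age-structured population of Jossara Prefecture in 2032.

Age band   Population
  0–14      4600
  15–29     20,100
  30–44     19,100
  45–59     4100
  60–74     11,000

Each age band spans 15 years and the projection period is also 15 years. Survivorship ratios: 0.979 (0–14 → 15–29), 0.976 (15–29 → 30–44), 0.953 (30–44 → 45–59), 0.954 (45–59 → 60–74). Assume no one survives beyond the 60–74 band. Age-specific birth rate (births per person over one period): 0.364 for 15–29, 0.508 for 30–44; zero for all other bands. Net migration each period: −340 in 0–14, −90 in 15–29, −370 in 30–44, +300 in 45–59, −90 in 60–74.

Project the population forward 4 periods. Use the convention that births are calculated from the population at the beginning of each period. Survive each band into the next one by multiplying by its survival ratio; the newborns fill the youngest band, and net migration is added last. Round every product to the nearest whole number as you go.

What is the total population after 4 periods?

47670

Period 1.
Births: 20100 × 0.364 = 7316, 19100 × 0.508 = 9703 → 17019
15–29: 4600 × 0.979 = 4503
30–44: 20100 × 0.976 = 19618
45–59: 19100 × 0.953 = 18202
60–74: 4100 × 0.954 = 3911
Net migration: 0–14 − 340 → 16679; 15–29 − 90 → 4413; 30–44 − 370 → 19248; 45–59 + 300 → 18502; 60–74 − 90 → 3821
→ [16679, 4413, 19248, 18502, 3821]
Period 2.
Births: 4413 × 0.364 = 1606, 19248 × 0.508 = 9778 → 11384
15–29: 16679 × 0.979 = 16329
30–44: 4413 × 0.976 = 4307
45–59: 19248 × 0.953 = 18343
60–74: 18502 × 0.954 = 17651
Net migration: 0–14 − 340 → 11044; 15–29 − 90 → 16239; 30–44 − 370 → 3937; 45–59 + 300 → 18643; 60–74 − 90 → 17561
→ [11044, 16239, 3937, 18643, 17561]
Period 3.
Births: 16239 × 0.364 = 5911, 3937 × 0.508 = 2000 → 7911
15–29: 11044 × 0.979 = 10812
30–44: 16239 × 0.976 = 15849
45–59: 3937 × 0.953 = 3752
60–74: 18643 × 0.954 = 17785
Net migration: 0–14 − 340 → 7571; 15–29 − 90 → 10722; 30–44 − 370 → 15479; 45–59 + 300 → 4052; 60–74 − 90 → 17695
→ [7571, 10722, 15479, 4052, 17695]
Period 4.
Births: 10722 × 0.364 = 3903, 15479 × 0.508 = 7863 → 11766
15–29: 7571 × 0.979 = 7412
30–44: 10722 × 0.976 = 10465
45–59: 15479 × 0.953 = 14751
60–74: 4052 × 0.954 = 3866
Net migration: 0–14 − 340 → 11426; 15–29 − 90 → 7322; 30–44 − 370 → 10095; 45–59 + 300 → 15051; 60–74 − 90 → 3776
→ [11426, 7322, 10095, 15051, 3776]
Total after period 4: 11426 + 7322 + 10095 + 15051 + 3776 = 47670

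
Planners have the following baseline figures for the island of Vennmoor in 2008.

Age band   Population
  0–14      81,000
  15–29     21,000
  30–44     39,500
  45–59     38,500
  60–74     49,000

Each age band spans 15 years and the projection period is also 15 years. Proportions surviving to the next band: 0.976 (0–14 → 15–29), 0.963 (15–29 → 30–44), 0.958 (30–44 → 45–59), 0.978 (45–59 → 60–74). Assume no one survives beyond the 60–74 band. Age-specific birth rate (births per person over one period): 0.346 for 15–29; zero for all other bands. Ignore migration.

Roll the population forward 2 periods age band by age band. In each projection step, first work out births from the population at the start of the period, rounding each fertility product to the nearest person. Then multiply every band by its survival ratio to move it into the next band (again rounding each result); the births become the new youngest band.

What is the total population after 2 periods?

(Bands numbered youngest = 1 to oldest = 5.)
Period 1:
Births: 21000 * 0.346 = 7266
Band 2: 81000 * 0.976 = 79056
Band 3: 21000 * 0.963 = 20223
Band 4: 39500 * 0.958 = 37841
Band 5: 38500 * 0.978 = 37653
Giving 7266 / 79056 / 20223 / 37841 / 37653.
Period 2:
Births: 79056 * 0.346 = 27353
Band 2: 7266 * 0.976 = 7092
Band 3: 79056 * 0.963 = 76131
Band 4: 20223 * 0.958 = 19374
Band 5: 37841 * 0.978 = 37008
Giving 27353 / 7092 / 76131 / 19374 / 37008.
Total after period 2: 27353 + 7092 + 76131 + 19374 + 37008 = 166958

166958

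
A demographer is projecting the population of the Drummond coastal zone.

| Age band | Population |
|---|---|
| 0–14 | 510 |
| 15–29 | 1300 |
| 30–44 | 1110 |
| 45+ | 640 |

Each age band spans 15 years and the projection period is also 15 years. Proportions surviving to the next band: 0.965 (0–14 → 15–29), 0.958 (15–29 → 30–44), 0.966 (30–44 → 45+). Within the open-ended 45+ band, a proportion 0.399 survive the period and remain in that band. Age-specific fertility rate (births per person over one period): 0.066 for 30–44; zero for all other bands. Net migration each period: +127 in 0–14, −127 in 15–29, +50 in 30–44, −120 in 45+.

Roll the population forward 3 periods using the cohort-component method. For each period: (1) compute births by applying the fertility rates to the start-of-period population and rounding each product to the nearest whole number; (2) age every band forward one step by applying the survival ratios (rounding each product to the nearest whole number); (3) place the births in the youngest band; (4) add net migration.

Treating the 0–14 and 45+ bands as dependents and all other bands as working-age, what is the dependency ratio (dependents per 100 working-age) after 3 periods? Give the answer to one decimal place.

556.5

(Bands numbered youngest = 1 to oldest = 4.)
[period 1]
Births: 1110 × 0.066 = 73
Band 2: 510 × 0.965 = 492
Band 3: 1300 × 0.958 = 1245
Band 4: 1110 × 0.966 + 640 × 0.399 = 1072 + 255 = 1327
Net migration: Band 1 + 127 → 200; Band 2 − 127 → 365; Band 3 + 50 → 1295; Band 4 − 120 → 1207
→ [200, 365, 1295, 1207]
[period 2]
Births: 1295 × 0.066 = 85
Band 2: 200 × 0.965 = 193
Band 3: 365 × 0.958 = 350
Band 4: 1295 × 0.966 + 1207 × 0.399 = 1251 + 482 = 1733
Net migration: Band 1 + 127 → 212; Band 2 − 127 → 66; Band 3 + 50 → 400; Band 4 − 120 → 1613
→ [212, 66, 400, 1613]
[period 3]
Births: 400 × 0.066 = 26
Band 2: 212 × 0.965 = 205
Band 3: 66 × 0.958 = 63
Band 4: 400 × 0.966 + 1613 × 0.399 = 386 + 644 = 1030
Net migration: Band 1 + 127 → 153; Band 2 − 127 → 78; Band 3 + 50 → 113; Band 4 − 120 → 910
→ [153, 78, 113, 910]
Dependents (band 0–14 + band 45+) = 153 + 910 = 1063; working-age = 191; ratio = 1063/191 × 100 = 556.5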